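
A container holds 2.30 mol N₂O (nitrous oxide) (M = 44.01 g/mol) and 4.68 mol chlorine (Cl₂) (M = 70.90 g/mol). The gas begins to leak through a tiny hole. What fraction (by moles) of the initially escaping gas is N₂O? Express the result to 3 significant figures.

0.384

The effusion rate of species i is ∝ p_i/√M_i ∝ n_i/√M_i.
So x_N₂O in the escaping gas = (n_N₂O/√M_N₂O) / Σ(n_i/√M_i)
= (2.30/√44.01) / (2.30/√44.01 + 4.68/√70.90) = 0.3467/(0.3467 + 0.5558) = 0.384.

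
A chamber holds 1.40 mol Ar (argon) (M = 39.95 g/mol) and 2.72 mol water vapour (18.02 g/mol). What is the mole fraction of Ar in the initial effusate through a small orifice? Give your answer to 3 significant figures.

The effusion rate of species i is ∝ p_i/√M_i ∝ n_i/√M_i.
So x_Ar in the escaping gas = (n_Ar/√M_Ar) / Σ(n_i/√M_i)
= (1.40/√39.95) / (1.40/√39.95 + 2.72/√18.02) = 0.2215/(0.2215 + 0.6408) = 0.257.

0.257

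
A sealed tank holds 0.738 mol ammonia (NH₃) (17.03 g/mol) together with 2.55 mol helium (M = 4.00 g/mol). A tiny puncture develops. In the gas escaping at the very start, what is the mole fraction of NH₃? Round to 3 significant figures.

Effusion rate of each component ∝ n_i/√M_i (partial pressure × 1/√M).
x_NH₃(eff) = (n_NH₃/√M_NH₃) / (n_NH₃/√M_NH₃ + n_He/√M_He)
= (0.738/√17.03) / (0.738/√17.03 + 2.55/√4.00) = 0.1788/(0.1788 + 1.275) = 0.123.

0.123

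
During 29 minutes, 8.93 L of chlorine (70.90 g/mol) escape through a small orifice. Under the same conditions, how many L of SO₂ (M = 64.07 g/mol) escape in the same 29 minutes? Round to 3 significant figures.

Graham's law gives rate_SO₂/rate_Cl₂ = √(M_Cl₂/M_SO₂) = √(70.90/64.07) = √1.107 = 1.052.
So the volume for SO₂ is 8.93 × 1.052 = 9.39 L.

9.39 L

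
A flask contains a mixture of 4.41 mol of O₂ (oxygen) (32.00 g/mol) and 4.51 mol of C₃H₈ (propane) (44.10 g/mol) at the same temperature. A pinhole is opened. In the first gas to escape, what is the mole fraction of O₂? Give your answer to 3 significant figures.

Each component's effusion rate ∝ (its partial pressure)·(1/√M) ∝ n_i/√M_i.
Mole fraction of O₂ in the effusate = (n_O₂/√M_O₂) / (n_O₂/√M_O₂ + n_C₃H₈/√M_C₃H₈)
= (4.41/√32.00) / (4.41/√32.00 + 4.51/√44.10) = 0.7796/(0.7796 + 0.6791) = 0.534.

0.534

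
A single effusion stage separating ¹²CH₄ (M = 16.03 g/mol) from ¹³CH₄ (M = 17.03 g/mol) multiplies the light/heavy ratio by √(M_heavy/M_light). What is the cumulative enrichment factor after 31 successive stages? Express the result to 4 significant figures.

The single-stage factor is √(M_heavy/M_light), so 31 stages give [√(17.03/16.03)]^31 = (17.03/16.03)^(31/2).
= 1.06238^(31/2) = 2.555.

2.555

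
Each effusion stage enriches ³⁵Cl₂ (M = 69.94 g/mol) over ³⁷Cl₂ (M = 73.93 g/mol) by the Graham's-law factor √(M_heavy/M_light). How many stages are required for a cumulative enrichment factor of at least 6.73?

Per stage α = (73.93/69.94)^(1/2) = 1.05705^0.5, giving ln α = 0.02774.
Need α^N ≥ 6.73 ⇒ N ≥ ln(6.73) / ln α = 1.907 / 0.02774 = 68.73.
Rounding up, N = 69 stages.

69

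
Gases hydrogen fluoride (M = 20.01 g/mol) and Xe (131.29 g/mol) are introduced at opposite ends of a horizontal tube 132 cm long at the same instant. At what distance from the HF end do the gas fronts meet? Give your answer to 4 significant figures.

In equal time, each gas travels a distance ∝ its rate ∝ 1/√M, so d_HF/d_Xe = √(M_Xe/M_HF) = √(131.29/20.01) = 2.561.
With d_HF + d_Xe = 132 cm, d_Xe = 132/(1 + 2.561) = 37.06 cm.
d_HF = 132 − 37.06 = 94.94 cm.

94.94 cm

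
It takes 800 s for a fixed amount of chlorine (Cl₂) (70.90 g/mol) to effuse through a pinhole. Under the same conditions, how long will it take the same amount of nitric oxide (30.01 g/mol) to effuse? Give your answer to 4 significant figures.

By Graham's law, t_NO/t_Cl₂ = √(M_NO/M_Cl₂) = √(30.01/70.90) = √0.4233 = 0.6506.
So the time for NO is 800 × 0.6506 = 520.5 s.

520.5 s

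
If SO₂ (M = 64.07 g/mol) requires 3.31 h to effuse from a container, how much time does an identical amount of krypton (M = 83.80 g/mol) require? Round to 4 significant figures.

3.785 h

Since effusion rate ∝ 1/√M, t_Kr/t_SO₂ = √(M_Kr/M_SO₂) = √(83.80/64.07) = √1.308 = 1.144.
So the time for Kr is 3.31 × 1.144 = 3.785 h.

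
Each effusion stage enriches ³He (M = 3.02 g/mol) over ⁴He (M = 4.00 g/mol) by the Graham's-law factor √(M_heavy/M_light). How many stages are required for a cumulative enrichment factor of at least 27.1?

Per stage α = (4.00/3.02)^(1/2) = 1.32450^0.5, giving ln α = 0.1405.
Need α^N ≥ 27.1 ⇒ N ≥ ln(27.1) / ln α = 3.300 / 0.1405 = 23.48.
Minimum whole number of stages: N = 24.

24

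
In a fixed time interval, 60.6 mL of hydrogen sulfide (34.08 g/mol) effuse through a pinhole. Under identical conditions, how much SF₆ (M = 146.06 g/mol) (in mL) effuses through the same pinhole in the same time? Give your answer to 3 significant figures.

Since effusion rate ∝ 1/√M, rate_SF₆/rate_H₂S = √(M_H₂S/M_SF₆) = √(34.08/146.06) = √0.2333 = 0.4830.
So the volume for SF₆ is 60.6 × 0.4830 = 29.3 mL.

29.3 mL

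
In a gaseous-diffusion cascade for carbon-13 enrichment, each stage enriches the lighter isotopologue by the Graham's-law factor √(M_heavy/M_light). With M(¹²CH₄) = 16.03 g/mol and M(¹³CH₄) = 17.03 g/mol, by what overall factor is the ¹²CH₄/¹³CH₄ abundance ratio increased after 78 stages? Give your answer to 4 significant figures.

10.59

After 78 stages the ratio has grown by (√(17.03/16.03))^78 = (17.03/16.03)^(78/2).
= 1.06238^39 = 10.59.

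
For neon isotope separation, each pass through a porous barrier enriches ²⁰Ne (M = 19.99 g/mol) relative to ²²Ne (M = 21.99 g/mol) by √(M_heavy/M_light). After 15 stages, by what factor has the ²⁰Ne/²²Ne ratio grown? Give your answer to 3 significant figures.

2.04

After 15 stages the ratio has grown by (√(21.99/19.99))^15 = (21.99/19.99)^(15/2).
= 1.10005^(15/2) = 2.04.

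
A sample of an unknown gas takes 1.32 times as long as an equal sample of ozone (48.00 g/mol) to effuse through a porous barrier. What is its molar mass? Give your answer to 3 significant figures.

83.6 g/mol

Since effusion rate ∝ 1/√M, t_X/t_O₃ = √(M_X/M_O₃).
1.32 = √(M_X/48.00)
M_X = 48.00 × 1.32² = 48.00 × 1.742 = 83.6 g/mol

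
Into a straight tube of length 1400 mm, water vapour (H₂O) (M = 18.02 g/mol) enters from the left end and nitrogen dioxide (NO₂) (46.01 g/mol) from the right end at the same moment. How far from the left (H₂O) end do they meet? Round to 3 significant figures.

861 mm

In equal time, each gas travels a distance ∝ its rate ∝ 1/√M, so d_H₂O/d_NO₂ = √(M_NO₂/M_H₂O) = √(46.01/18.02) = 1.598.
With d_H₂O + d_NO₂ = 1400 mm, d_NO₂ = 1400/(1 + 1.598) = 538.9 mm.
d_H₂O = 1400 − 538.9 = 861 mm.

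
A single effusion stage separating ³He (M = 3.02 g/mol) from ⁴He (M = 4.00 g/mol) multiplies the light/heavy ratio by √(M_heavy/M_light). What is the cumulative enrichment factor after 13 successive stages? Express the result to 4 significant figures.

Each stage multiplies the ratio by α = √(4.00/3.02), so after 13 stages the overall factor is α^13 = (4.00/3.02)^(13/2).
= 1.32450^(13/2) = 6.214.

6.214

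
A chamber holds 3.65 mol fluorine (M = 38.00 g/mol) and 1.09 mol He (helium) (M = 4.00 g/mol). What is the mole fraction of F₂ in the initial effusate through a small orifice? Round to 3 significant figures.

0.521

The effusion rate of species i is ∝ p_i/√M_i ∝ n_i/√M_i.
x_F₂(eff) = (n_F₂/√M_F₂) / (n_F₂/√M_F₂ + n_He/√M_He)
= (3.65/√38.00) / (3.65/√38.00 + 1.09/√4.00) = 0.5921/(0.5921 + 0.5450) = 0.521.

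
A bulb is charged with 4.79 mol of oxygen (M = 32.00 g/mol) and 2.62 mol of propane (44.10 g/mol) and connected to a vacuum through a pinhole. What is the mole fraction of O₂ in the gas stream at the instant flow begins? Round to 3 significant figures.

Rate_i ∝ x_i/√M_i (Graham's law weighted by mole fraction), so the effusate composition follows n_i/√M_i.
Mole fraction of O₂ in the effusate = (n_O₂/√M_O₂) / (n_O₂/√M_O₂ + n_C₃H₈/√M_C₃H₈)
= (4.79/√32.00) / (4.79/√32.00 + 2.62/√44.10) = 0.8468/(0.8468 + 0.3945) = 0.682.

0.682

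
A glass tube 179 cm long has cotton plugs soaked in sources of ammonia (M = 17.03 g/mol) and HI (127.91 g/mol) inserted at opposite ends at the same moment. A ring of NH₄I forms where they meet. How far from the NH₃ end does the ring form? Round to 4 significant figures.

The fronts meet when d_NH₃ + d_HI = L with d_NH₃/d_HI = √(M_HI/M_NH₃) (Graham's law). Here √(M_HI/M_NH₃) = √(127.91/17.03) = 2.741.
With d_NH₃ + d_HI = 179 cm, d_HI = 179/(1 + 2.741) = 47.85 cm.
d_NH₃ = 179 − 47.85 = 131.1 cm.

131.1 cm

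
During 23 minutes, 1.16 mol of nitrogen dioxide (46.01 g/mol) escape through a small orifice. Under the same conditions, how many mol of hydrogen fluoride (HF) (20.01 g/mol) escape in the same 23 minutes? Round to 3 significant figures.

Graham's law gives rate_HF/rate_NO₂ = √(M_NO₂/M_HF) = √(46.01/20.01) = √2.299 = 1.516.
So the amount for HF is 1.16 × 1.516 = 1.76 mol.

1.76 mol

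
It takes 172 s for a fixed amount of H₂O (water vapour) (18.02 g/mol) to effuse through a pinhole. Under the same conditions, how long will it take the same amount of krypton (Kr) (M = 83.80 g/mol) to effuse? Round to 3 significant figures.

Using Graham's law: t_Kr/t_H₂O = √(M_Kr/M_H₂O) = √(83.80/18.02) = √4.650 = 2.156.
So the time for Kr is 172 × 2.156 = 371 s.

371 s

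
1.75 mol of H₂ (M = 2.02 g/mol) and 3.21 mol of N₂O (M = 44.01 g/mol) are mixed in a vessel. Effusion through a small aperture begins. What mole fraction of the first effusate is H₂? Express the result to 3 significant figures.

The effusion rate of species i is ∝ p_i/√M_i ∝ n_i/√M_i.
Mole fraction of H₂ in the effusate = (n_H₂/√M_H₂) / (n_H₂/√M_H₂ + n_N₂O/√M_N₂O)
= (1.75/√2.02) / (1.75/√2.02 + 3.21/√44.01) = 1.231/(1.231 + 0.4839) = 0.718.

0.718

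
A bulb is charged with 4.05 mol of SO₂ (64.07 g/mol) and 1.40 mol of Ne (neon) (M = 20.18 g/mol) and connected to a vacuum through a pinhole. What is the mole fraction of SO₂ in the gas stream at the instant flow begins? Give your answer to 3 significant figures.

Rate_i ∝ x_i/√M_i (Graham's law weighted by mole fraction), so the effusate composition follows n_i/√M_i.
So x_SO₂ in the escaping gas = (n_SO₂/√M_SO₂) / Σ(n_i/√M_i)
= (4.05/√64.07) / (4.05/√64.07 + 1.40/√20.18) = 0.5060/(0.5060 + 0.3117) = 0.619.

0.619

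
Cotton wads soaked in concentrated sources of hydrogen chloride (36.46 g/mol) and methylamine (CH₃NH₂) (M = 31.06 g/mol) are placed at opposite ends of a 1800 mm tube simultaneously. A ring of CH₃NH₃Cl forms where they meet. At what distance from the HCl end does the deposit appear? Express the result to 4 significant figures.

864.0 mm

In equal time, each gas travels a distance ∝ its rate ∝ 1/√M, so d_HCl/d_CH₃NH₂ = √(M_CH₃NH₂/M_HCl) = √(31.06/36.46) = 0.9230.
With d_HCl + d_CH₃NH₂ = 1800 mm, d_CH₃NH₂ = 1800/(1 + 0.9230) = 936.0 mm.
d_HCl = 1800 − 936.0 = 864.0 mm.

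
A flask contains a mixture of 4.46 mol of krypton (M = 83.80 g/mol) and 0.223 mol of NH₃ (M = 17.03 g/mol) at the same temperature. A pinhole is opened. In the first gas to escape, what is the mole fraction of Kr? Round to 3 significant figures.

0.900

The effusion rate of species i is ∝ p_i/√M_i ∝ n_i/√M_i.
So x_Kr in the escaping gas = (n_Kr/√M_Kr) / Σ(n_i/√M_i)
= (4.46/√83.80) / (4.46/√83.80 + 0.223/√17.03) = 0.4872/(0.4872 + 0.05404) = 0.900.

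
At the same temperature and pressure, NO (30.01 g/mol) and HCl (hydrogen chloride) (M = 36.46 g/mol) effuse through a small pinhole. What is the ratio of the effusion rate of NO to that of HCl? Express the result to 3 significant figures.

1.10

Since effusion rate ∝ 1/√M, rate_NO/rate_HCl = √(M_HCl/M_NO) = √(36.46/30.01) = √1.215 = 1.10.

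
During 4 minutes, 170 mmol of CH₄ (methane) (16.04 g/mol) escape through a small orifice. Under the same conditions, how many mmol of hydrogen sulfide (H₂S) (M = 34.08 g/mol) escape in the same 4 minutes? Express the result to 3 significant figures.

117 mmol

From Graham's law, rate_H₂S/rate_CH₄ = √(M_CH₄/M_H₂S) = √(16.04/34.08) = √0.4707 = 0.6860.
So the amount for H₂S is 170 × 0.6860 = 117 mmol.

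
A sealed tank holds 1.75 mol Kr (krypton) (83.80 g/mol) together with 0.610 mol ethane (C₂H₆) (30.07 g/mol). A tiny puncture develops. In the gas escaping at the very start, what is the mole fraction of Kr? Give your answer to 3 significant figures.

0.632

The effusion rate of species i is ∝ p_i/√M_i ∝ n_i/√M_i.
Mole fraction of Kr in the effusate = (n_Kr/√M_Kr) / (n_Kr/√M_Kr + n_C₂H₆/√M_C₂H₆)
= (1.75/√83.80) / (1.75/√83.80 + 0.610/√30.07) = 0.1912/(0.1912 + 0.1112) = 0.632.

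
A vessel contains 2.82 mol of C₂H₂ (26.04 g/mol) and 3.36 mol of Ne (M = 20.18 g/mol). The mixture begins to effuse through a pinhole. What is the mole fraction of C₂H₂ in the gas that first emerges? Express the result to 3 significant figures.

The effusion rate of species i is ∝ p_i/√M_i ∝ n_i/√M_i.
Mole fraction of C₂H₂ in the effusate = (n_C₂H₂/√M_C₂H₂) / (n_C₂H₂/√M_C₂H₂ + n_Ne/√M_Ne)
= (2.82/√26.04) / (2.82/√26.04 + 3.36/√20.18) = 0.5526/(0.5526 + 0.7480) = 0.425.

0.425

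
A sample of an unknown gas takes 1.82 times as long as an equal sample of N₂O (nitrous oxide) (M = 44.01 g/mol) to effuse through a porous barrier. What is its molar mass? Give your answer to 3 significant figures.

By Graham's law, t_X/t_N₂O = √(M_X/M_N₂O).
1.82 = √(M_X/44.01)
M_X = 44.01 × 1.82² = 44.01 × 3.312 = 146 g/mol

146 g/mol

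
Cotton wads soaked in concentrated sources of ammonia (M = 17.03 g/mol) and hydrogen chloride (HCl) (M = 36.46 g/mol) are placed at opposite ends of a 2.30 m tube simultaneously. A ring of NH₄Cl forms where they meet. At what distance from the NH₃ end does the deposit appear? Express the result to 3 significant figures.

The fronts meet when d_NH₃ + d_HCl = L with d_NH₃/d_HCl = √(M_HCl/M_NH₃) (Graham's law). Here √(M_HCl/M_NH₃) = √(36.46/17.03) = 1.463.
With d_NH₃ + d_HCl = 2.30 m, d_HCl = 2.30/(1 + 1.463) = 0.9337 m.
d_NH₃ = 2.30 − 0.9337 = 1.37 m.

1.37 m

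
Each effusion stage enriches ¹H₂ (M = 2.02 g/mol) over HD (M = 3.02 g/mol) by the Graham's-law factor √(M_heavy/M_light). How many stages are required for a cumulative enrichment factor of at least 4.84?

Per stage α = (3.02/2.02)^(1/2) = 1.49505^0.5, giving ln α = 0.2011.
Need α^N ≥ 4.84 ⇒ N ≥ ln(4.84) / ln α = 1.577 / 0.2011 = 7.84.
Minimum whole number of stages: N = 8.

8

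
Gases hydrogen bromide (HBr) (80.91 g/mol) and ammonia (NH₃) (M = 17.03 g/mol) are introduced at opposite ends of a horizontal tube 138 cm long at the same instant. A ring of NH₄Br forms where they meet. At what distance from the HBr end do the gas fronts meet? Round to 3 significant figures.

Graham's law gives d_HBr/d_NH₃ = rate_HBr/rate_NH₃ = √(M_NH₃/M_HBr) = √(17.03/80.91) = 0.4588.
With d_HBr + d_NH₃ = 138 cm, d_NH₃ = 138/(1 + 0.4588) = 94.60 cm.
d_HBr = 138 − 94.60 = 43.4 cm.

43.4 cm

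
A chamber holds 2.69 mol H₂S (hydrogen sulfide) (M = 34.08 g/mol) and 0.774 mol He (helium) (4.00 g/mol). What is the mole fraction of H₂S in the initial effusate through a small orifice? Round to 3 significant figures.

Effusion rate of each component ∝ n_i/√M_i (partial pressure × 1/√M).
x_H₂S(eff) = (n_H₂S/√M_H₂S) / (n_H₂S/√M_H₂S + n_He/√M_He)
= (2.69/√34.08) / (2.69/√34.08 + 0.774/√4.00) = 0.4608/(0.4608 + 0.3870) = 0.544.

0.544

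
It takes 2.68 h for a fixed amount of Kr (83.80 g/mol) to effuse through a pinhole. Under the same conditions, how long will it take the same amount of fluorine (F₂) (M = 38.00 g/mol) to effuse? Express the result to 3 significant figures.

Since effusion rate ∝ 1/√M, t_F₂/t_Kr = √(M_F₂/M_Kr) = √(38.00/83.80) = √0.4535 = 0.6734.
So the time for F₂ is 2.68 × 0.6734 = 1.80 h.

1.80 h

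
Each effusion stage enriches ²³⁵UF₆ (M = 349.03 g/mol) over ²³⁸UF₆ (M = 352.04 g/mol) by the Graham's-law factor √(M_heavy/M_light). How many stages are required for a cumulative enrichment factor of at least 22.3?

Single-stage factor α = √(352.04/349.03), so ln α = ½ ln(1.00862) = 0.004293.
Need α^N ≥ 22.3 ⇒ N ≥ ln(22.3) / ln α = 3.105 / 0.004293 = 723.10.
So at least 724 stages are needed.

724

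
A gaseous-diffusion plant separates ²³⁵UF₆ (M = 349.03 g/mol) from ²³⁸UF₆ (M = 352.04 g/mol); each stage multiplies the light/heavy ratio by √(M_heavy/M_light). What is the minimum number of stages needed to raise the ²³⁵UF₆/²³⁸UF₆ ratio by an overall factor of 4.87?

Single-stage factor α = √(352.04/349.03), so ln α = ½ ln(1.00862) = 0.004293.
Need α^N ≥ 4.87 ⇒ N ≥ ln(4.87) / ln α = 1.583 / 0.004293 = 368.72.
Rounding up, N = 369 stages.

369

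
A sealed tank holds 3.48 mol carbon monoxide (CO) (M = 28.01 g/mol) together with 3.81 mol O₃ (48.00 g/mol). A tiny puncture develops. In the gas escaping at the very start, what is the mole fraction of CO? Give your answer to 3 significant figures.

The effusion rate of species i is ∝ p_i/√M_i ∝ n_i/√M_i.
x_CO(eff) = (n_CO/√M_CO) / (n_CO/√M_CO + n_O₃/√M_O₃)
= (3.48/√28.01) / (3.48/√28.01 + 3.81/√48.00) = 0.6575/(0.6575 + 0.5499) = 0.545.

0.545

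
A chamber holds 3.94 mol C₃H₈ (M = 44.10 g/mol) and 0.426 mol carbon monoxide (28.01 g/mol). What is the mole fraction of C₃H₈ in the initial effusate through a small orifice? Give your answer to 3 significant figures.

0.881

Effusion rate of each component ∝ n_i/√M_i (partial pressure × 1/√M).
So x_C₃H₈ in the escaping gas = (n_C₃H₈/√M_C₃H₈) / Σ(n_i/√M_i)
= (3.94/√44.10) / (3.94/√44.10 + 0.426/√28.01) = 0.5933/(0.5933 + 0.08049) = 0.881.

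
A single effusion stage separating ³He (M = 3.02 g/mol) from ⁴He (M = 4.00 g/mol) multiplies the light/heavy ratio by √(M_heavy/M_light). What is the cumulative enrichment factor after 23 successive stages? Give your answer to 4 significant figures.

Overall factor = α^23 with α = √(4.00/3.02), i.e. (4.00/3.02)^(23/2).
= 1.32450^(23/2) = 25.33.

25.33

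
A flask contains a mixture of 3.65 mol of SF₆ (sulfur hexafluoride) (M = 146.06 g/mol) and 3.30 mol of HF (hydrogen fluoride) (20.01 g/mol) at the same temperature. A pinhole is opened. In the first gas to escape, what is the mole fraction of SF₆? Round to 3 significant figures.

Each component's effusion rate ∝ (its partial pressure)·(1/√M) ∝ n_i/√M_i.
So x_SF₆ in the escaping gas = (n_SF₆/√M_SF₆) / Σ(n_i/√M_i)
= (3.65/√146.06) / (3.65/√146.06 + 3.30/√20.01) = 0.3020/(0.3020 + 0.7377) = 0.290.

0.290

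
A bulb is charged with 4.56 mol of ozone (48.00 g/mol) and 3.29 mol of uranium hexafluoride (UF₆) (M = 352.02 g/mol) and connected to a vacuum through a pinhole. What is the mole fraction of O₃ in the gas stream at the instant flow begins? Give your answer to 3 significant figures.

Rate_i ∝ x_i/√M_i (Graham's law weighted by mole fraction), so the effusate composition follows n_i/√M_i.
So x_O₃ in the escaping gas = (n_O₃/√M_O₃) / Σ(n_i/√M_i)
= (4.56/√48.00) / (4.56/√48.00 + 3.29/√352.02) = 0.6582/(0.6582 + 0.1754) = 0.790.

0.790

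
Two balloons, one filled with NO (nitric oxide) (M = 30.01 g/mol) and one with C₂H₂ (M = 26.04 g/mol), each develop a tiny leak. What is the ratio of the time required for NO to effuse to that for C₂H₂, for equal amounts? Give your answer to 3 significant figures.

1.07

Since effusion rate ∝ 1/√M, t_NO/t_C₂H₂ = √(M_NO/M_C₂H₂) = √(30.01/26.04) = √1.152 = 1.07.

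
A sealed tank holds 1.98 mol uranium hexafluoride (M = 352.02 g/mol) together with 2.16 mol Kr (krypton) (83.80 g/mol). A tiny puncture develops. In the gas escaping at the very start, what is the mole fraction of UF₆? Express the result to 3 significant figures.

0.309

Effusion rate of each component ∝ n_i/√M_i (partial pressure × 1/√M).
So x_UF₆ in the escaping gas = (n_UF₆/√M_UF₆) / Σ(n_i/√M_i)
= (1.98/√352.02) / (1.98/√352.02 + 2.16/√83.80) = 0.1055/(0.1055 + 0.2360) = 0.309.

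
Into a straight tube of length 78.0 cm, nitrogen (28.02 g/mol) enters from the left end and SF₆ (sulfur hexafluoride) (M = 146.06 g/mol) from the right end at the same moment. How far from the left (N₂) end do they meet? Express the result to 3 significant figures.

The fronts meet when d_N₂ + d_SF₆ = L with d_N₂/d_SF₆ = √(M_SF₆/M_N₂) (Graham's law). Here √(M_SF₆/M_N₂) = √(146.06/28.02) = 2.283.
With d_N₂ + d_SF₆ = 78.0 cm, d_SF₆ = 78.0/(1 + 2.283) = 23.76 cm.
d_N₂ = 78.0 − 23.76 = 54.2 cm.

54.2 cm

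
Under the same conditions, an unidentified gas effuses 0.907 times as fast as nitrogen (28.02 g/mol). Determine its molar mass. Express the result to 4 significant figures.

Graham's law gives rate_X/rate_N₂ = √(M_N₂/M_X).
0.907 = √(28.02/M_X)
M_X = 28.02 / 0.907² = 28.02 / 0.8226 = 34.06 g/mol

34.06 g/mol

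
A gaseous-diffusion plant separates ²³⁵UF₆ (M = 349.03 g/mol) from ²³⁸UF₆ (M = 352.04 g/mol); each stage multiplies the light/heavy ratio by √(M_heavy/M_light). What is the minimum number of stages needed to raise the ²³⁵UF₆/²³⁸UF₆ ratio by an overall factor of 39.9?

Per stage α = (352.04/349.03)^(1/2) = 1.00862^0.5, giving ln α = 0.004293.
Need α^N ≥ 39.9 ⇒ N ≥ ln(39.9) / ln α = 3.686 / 0.004293 = 858.60.
So at least 859 stages are needed.

859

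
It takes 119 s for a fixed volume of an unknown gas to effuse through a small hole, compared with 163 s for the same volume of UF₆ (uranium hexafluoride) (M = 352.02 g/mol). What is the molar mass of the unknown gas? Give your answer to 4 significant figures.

187.6 g/mol

From Graham's law, t_X/t_UF₆ = √(M_X/M_UF₆).
119/163 = 0.7301 = √(M_X/352.02)
M_X = 352.02 × 0.7301² = 352.02 × 0.5330 = 187.6 g/mol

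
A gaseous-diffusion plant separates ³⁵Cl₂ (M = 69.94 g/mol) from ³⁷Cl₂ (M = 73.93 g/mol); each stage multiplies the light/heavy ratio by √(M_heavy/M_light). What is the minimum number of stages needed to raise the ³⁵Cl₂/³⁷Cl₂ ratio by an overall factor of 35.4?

Single-stage factor α = √(73.93/69.94), so ln α = ½ ln(1.05705) = 0.02774.
Need α^N ≥ 35.4 ⇒ N ≥ ln(35.4) / ln α = 3.567 / 0.02774 = 128.57.
So at least 129 stages are needed.

129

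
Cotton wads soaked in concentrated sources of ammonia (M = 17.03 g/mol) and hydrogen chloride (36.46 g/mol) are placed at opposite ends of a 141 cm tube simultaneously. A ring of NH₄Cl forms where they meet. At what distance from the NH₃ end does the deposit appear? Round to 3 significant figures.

Distances travelled in equal time are proportional to diffusion rates, so d_NH₃/d_HCl = √(M_HCl/M_NH₃) = √(36.46/17.03) = 1.463.
With d_NH₃ + d_HCl = 141 cm, d_HCl = 141/(1 + 1.463) = 57.24 cm.
d_NH₃ = 141 − 57.24 = 83.8 cm.

83.8 cm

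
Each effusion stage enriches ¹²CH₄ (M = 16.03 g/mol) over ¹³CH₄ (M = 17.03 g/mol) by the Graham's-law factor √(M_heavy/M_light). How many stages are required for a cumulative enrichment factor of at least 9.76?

Single-stage factor α = √(17.03/16.03), so ln α = ½ ln(1.06238) = 0.03026.
Need α^N ≥ 9.76 ⇒ N ≥ ln(9.76) / ln α = 2.278 / 0.03026 = 75.30.
Rounding up, N = 76 stages.

76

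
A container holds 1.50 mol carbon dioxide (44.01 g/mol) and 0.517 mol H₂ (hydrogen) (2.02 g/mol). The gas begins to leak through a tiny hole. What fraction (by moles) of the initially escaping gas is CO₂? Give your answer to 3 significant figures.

Effusion rate of each component ∝ n_i/√M_i (partial pressure × 1/√M).
Mole fraction of CO₂ in the effusate = (n_CO₂/√M_CO₂) / (n_CO₂/√M_CO₂ + n_H₂/√M_H₂)
= (1.50/√44.01) / (1.50/√44.01 + 0.517/√2.02) = 0.2261/(0.2261 + 0.3638) = 0.383.

0.383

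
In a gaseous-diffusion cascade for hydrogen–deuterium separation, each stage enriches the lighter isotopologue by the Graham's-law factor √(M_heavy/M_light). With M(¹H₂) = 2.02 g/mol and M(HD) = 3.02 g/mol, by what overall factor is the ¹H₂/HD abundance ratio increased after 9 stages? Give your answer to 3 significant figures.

6.11

Each stage multiplies the ratio by α = √(3.02/2.02), so after 9 stages the overall factor is α^9 = (3.02/2.02)^(9/2).
= 1.49505^(9/2) = 6.11.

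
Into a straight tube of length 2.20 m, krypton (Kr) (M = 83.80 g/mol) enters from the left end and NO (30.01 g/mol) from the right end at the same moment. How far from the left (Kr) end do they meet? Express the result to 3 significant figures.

Distances travelled in equal time are proportional to diffusion rates, so d_Kr/d_NO = √(M_NO/M_Kr) = √(30.01/83.80) = 0.5984.
With d_Kr + d_NO = 2.20 m, d_NO = 2.20/(1 + 0.5984) = 1.376 m.
d_Kr = 2.20 − 1.376 = 0.824 m.

0.824 m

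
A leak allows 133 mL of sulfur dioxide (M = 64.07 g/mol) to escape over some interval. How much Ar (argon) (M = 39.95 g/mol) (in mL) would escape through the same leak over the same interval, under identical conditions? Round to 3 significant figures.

From Graham's law, rate_Ar/rate_SO₂ = √(M_SO₂/M_Ar) = √(64.07/39.95) = √1.604 = 1.266.
So the volume for Ar is 133 × 1.266 = 168 mL.

168 mL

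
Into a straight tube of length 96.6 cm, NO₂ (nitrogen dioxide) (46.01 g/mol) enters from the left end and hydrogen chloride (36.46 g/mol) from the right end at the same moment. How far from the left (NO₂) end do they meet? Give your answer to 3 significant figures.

Distances travelled in equal time are proportional to diffusion rates, so d_NO₂/d_HCl = √(M_HCl/M_NO₂) = √(36.46/46.01) = 0.8902.
With d_NO₂ + d_HCl = 96.6 cm, d_HCl = 96.6/(1 + 0.8902) = 51.11 cm.
d_NO₂ = 96.6 − 51.11 = 45.5 cm.

45.5 cm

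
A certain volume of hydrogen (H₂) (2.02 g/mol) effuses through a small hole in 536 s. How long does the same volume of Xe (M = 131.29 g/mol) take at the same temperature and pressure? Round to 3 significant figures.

Since effusion rate ∝ 1/√M, t_Xe/t_H₂ = √(M_Xe/M_H₂) = √(131.29/2.02) = √65.00 = 8.062.
So the time for Xe is 536 × 8.062 = 4320 s.

4320 s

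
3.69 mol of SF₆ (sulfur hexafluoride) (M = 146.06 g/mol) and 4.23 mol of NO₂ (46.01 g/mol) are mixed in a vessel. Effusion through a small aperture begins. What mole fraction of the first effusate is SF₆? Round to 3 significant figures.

0.329

Effusion rate of each component ∝ n_i/√M_i (partial pressure × 1/√M).
Mole fraction of SF₆ in the effusate = (n_SF₆/√M_SF₆) / (n_SF₆/√M_SF₆ + n_NO₂/√M_NO₂)
= (3.69/√146.06) / (3.69/√146.06 + 4.23/√46.01) = 0.3053/(0.3053 + 0.6236) = 0.329.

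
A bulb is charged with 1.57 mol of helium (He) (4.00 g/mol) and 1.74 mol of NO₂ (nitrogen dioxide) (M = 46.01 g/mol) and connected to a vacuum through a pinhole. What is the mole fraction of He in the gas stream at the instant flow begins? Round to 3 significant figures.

Rate_i ∝ x_i/√M_i (Graham's law weighted by mole fraction), so the effusate composition follows n_i/√M_i.
Mole fraction of He in the effusate = (n_He/√M_He) / (n_He/√M_He + n_NO₂/√M_NO₂)
= (1.57/√4.00) / (1.57/√4.00 + 1.74/√46.01) = 0.7850/(0.7850 + 0.2565) = 0.754.

0.754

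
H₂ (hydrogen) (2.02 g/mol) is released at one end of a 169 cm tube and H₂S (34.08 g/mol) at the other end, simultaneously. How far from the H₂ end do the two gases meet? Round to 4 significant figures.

135.9 cm

Graham's law gives d_H₂/d_H₂S = rate_H₂/rate_H₂S = √(M_H₂S/M_H₂) = √(34.08/2.02) = 4.107.
With d_H₂ + d_H₂S = 169 cm, d_H₂S = 169/(1 + 4.107) = 33.09 cm.
d_H₂ = 169 − 33.09 = 135.9 cm.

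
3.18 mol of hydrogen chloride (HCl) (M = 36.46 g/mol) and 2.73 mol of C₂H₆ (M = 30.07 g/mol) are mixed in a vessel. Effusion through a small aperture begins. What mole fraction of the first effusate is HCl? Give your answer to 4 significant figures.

0.5141

Effusion rate of each component ∝ n_i/√M_i (partial pressure × 1/√M).
Mole fraction of HCl in the effusate = (n_HCl/√M_HCl) / (n_HCl/√M_HCl + n_C₂H₆/√M_C₂H₆)
= (3.18/√36.46) / (3.18/√36.46 + 2.73/√30.07) = 0.5266/(0.5266 + 0.4978) = 0.5141.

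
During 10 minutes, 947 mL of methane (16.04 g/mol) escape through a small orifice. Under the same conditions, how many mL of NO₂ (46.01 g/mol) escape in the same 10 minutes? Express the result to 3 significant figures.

559 mL

Since effusion rate ∝ 1/√M, rate_NO₂/rate_CH₄ = √(M_CH₄/M_NO₂) = √(16.04/46.01) = √0.3486 = 0.5904.
So the volume for NO₂ is 947 × 0.5904 = 559 mL.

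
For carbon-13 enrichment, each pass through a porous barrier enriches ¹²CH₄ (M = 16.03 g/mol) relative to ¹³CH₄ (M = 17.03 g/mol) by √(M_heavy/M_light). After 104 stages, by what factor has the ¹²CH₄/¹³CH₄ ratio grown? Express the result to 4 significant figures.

After 104 stages the ratio has grown by (√(17.03/16.03))^104 = (17.03/16.03)^(104/2).
= 1.06238^52 = 23.26.

23.26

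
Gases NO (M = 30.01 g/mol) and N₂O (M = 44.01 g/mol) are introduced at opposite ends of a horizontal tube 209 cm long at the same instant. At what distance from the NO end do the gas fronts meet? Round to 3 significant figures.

The fronts meet when d_NO + d_N₂O = L with d_NO/d_N₂O = √(M_N₂O/M_NO) (Graham's law). Here √(M_N₂O/M_NO) = √(44.01/30.01) = 1.211.
With d_NO + d_N₂O = 209 cm, d_N₂O = 209/(1 + 1.211) = 94.53 cm.
d_NO = 209 − 94.53 = 114 cm.

114 cm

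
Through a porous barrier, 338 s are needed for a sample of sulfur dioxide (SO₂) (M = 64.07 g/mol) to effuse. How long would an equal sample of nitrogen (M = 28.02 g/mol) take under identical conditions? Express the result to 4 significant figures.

Since effusion rate ∝ 1/√M, t_N₂/t_SO₂ = √(M_N₂/M_SO₂) = √(28.02/64.07) = √0.4373 = 0.6613.
So the time for N₂ is 338 × 0.6613 = 223.5 s.

223.5 s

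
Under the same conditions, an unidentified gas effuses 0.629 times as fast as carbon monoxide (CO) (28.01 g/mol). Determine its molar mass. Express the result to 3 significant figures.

From Graham's law, rate_X/rate_CO = √(M_CO/M_X).
0.629 = √(28.01/M_X)
M_X = 28.01 / 0.629² = 28.01 / 0.3956 = 70.8 g/mol

70.8 g/mol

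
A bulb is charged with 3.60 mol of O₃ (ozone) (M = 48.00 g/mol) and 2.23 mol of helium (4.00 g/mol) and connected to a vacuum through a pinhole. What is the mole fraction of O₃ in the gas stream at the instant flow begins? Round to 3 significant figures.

0.318

The effusion rate of species i is ∝ p_i/√M_i ∝ n_i/√M_i.
x_O₃(eff) = (n_O₃/√M_O₃) / (n_O₃/√M_O₃ + n_He/√M_He)
= (3.60/√48.00) / (3.60/√48.00 + 2.23/√4.00) = 0.5196/(0.5196 + 1.115) = 0.318.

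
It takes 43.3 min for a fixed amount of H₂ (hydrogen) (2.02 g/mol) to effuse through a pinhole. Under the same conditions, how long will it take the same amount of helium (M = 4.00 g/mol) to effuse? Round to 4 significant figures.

Graham's law gives t_He/t_H₂ = √(M_He/M_H₂) = √(4.00/2.02) = √1.980 = 1.407.
So the time for He is 43.3 × 1.407 = 60.93 min.

60.93 min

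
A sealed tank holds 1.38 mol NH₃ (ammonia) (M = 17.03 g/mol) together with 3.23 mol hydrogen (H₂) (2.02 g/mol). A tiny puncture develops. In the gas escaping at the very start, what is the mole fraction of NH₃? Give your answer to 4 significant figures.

0.1283

Effusion rate of each component ∝ n_i/√M_i (partial pressure × 1/√M).
x_NH₃(eff) = (n_NH₃/√M_NH₃) / (n_NH₃/√M_NH₃ + n_H₂/√M_H₂)
= (1.38/√17.03) / (1.38/√17.03 + 3.23/√2.02) = 0.3344/(0.3344 + 2.273) = 0.1283.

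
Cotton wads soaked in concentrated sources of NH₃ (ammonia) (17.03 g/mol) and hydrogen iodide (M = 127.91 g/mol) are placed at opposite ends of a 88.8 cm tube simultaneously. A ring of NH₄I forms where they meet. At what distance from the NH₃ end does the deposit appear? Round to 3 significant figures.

In equal time, each gas travels a distance ∝ its rate ∝ 1/√M, so d_NH₃/d_HI = √(M_HI/M_NH₃) = √(127.91/17.03) = 2.741.
With d_NH₃ + d_HI = 88.8 cm, d_HI = 88.8/(1 + 2.741) = 23.74 cm.
d_NH₃ = 88.8 − 23.74 = 65.1 cm.

65.1 cm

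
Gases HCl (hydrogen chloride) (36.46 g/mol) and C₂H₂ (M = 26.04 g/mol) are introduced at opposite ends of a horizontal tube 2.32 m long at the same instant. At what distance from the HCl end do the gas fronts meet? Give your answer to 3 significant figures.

In equal time, each gas travels a distance ∝ its rate ∝ 1/√M, so d_HCl/d_C₂H₂ = √(M_C₂H₂/M_HCl) = √(26.04/36.46) = 0.8451.
With d_HCl + d_C₂H₂ = 2.32 m, d_C₂H₂ = 2.32/(1 + 0.8451) = 1.257 m.
d_HCl = 2.32 − 1.257 = 1.06 m.

1.06 m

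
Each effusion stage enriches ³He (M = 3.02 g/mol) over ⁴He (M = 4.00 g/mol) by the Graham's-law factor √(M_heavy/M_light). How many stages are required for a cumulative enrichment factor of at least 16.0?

Single-stage factor α = √(4.00/3.02), so ln α = ½ ln(1.32450) = 0.1405.
Need α^N ≥ 16.0 ⇒ N ≥ ln(16.0) / ln α = 2.773 / 0.1405 = 19.73.
Minimum whole number of stages: N = 20.

20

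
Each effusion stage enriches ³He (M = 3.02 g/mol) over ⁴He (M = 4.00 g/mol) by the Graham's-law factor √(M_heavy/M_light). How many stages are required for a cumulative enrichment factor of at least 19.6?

Per stage α = (4.00/3.02)^(1/2) = 1.32450^0.5, giving ln α = 0.1405.
Need α^N ≥ 19.6 ⇒ N ≥ ln(19.6) / ln α = 2.976 / 0.1405 = 21.18.
Minimum whole number of stages: N = 22.

22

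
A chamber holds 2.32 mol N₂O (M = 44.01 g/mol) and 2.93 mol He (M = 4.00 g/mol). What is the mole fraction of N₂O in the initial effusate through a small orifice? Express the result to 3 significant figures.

Each component's effusion rate ∝ (its partial pressure)·(1/√M) ∝ n_i/√M_i.
So x_N₂O in the escaping gas = (n_N₂O/√M_N₂O) / Σ(n_i/√M_i)
= (2.32/√44.01) / (2.32/√44.01 + 2.93/√4.00) = 0.3497/(0.3497 + 1.465) = 0.193.

0.193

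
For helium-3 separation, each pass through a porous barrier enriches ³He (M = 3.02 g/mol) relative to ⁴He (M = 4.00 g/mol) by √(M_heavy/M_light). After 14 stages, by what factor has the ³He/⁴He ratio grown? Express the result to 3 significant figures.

7.15

Each stage multiplies the ratio by α = √(4.00/3.02), so after 14 stages the overall factor is α^14 = (4.00/3.02)^(14/2).
= 1.32450^7 = 7.15.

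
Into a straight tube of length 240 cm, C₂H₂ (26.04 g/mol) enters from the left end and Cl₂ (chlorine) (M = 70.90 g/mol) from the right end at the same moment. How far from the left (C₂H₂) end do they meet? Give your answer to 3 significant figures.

In equal time, each gas travels a distance ∝ its rate ∝ 1/√M, so d_C₂H₂/d_Cl₂ = √(M_Cl₂/M_C₂H₂) = √(70.90/26.04) = 1.650.
With d_C₂H₂ + d_Cl₂ = 240 cm, d_Cl₂ = 240/(1 + 1.650) = 90.56 cm.
d_C₂H₂ = 240 − 90.56 = 149 cm.

149 cm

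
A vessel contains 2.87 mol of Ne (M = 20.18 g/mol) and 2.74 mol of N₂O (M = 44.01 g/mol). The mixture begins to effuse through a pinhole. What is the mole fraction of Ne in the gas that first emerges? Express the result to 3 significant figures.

0.607

Effusion rate of each component ∝ n_i/√M_i (partial pressure × 1/√M).
x_Ne(eff) = (n_Ne/√M_Ne) / (n_Ne/√M_Ne + n_N₂O/√M_N₂O)
= (2.87/√20.18) / (2.87/√20.18 + 2.74/√44.01) = 0.6389/(0.6389 + 0.4130) = 0.607.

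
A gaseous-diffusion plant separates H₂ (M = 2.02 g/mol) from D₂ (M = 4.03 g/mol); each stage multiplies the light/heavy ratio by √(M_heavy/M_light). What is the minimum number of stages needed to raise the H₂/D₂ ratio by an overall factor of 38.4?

11

Per stage α = (4.03/2.02)^(1/2) = 1.99505^0.5, giving ln α = 0.3453.
Need α^N ≥ 38.4 ⇒ N ≥ ln(38.4) / ln α = 3.648 / 0.3453 = 10.56.
Rounding up, N = 11 stages.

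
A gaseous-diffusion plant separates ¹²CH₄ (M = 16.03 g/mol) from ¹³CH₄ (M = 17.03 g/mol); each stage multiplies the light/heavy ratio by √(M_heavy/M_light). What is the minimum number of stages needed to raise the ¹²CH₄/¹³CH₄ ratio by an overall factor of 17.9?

Per stage α = (17.03/16.03)^(1/2) = 1.06238^0.5, giving ln α = 0.03026.
Need α^N ≥ 17.9 ⇒ N ≥ ln(17.9) / ln α = 2.885 / 0.03026 = 95.34.
Minimum whole number of stages: N = 96.

96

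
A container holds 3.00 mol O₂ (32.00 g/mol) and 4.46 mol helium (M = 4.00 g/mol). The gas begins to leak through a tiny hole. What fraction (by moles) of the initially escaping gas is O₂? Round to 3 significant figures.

Effusion rate of each component ∝ n_i/√M_i (partial pressure × 1/√M).
Mole fraction of O₂ in the effusate = (n_O₂/√M_O₂) / (n_O₂/√M_O₂ + n_He/√M_He)
= (3.00/√32.00) / (3.00/√32.00 + 4.46/√4.00) = 0.5303/(0.5303 + 2.230) = 0.192.

0.192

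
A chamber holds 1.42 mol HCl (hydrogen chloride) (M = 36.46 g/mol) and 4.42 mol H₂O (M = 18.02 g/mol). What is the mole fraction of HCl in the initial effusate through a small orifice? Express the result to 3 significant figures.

Rate_i ∝ x_i/√M_i (Graham's law weighted by mole fraction), so the effusate composition follows n_i/√M_i.
Mole fraction of HCl in the effusate = (n_HCl/√M_HCl) / (n_HCl/√M_HCl + n_H₂O/√M_H₂O)
= (1.42/√36.46) / (1.42/√36.46 + 4.42/√18.02) = 0.2352/(0.2352 + 1.041) = 0.184.

0.184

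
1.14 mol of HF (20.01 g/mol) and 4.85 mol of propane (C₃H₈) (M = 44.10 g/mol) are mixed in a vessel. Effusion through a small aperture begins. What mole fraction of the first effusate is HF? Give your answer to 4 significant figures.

0.2587

Effusion rate of each component ∝ n_i/√M_i (partial pressure × 1/√M).
Mole fraction of HF in the effusate = (n_HF/√M_HF) / (n_HF/√M_HF + n_C₃H₈/√M_C₃H₈)
= (1.14/√20.01) / (1.14/√20.01 + 4.85/√44.10) = 0.2548/(0.2548 + 0.7303) = 0.2587.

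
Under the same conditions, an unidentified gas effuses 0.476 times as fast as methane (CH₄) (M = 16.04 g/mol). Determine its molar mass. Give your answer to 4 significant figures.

By Graham's law, rate_X/rate_CH₄ = √(M_CH₄/M_X).
0.476 = √(16.04/M_X)
M_X = 16.04 / 0.476² = 16.04 / 0.2266 = 70.79 g/mol

70.79 g/mol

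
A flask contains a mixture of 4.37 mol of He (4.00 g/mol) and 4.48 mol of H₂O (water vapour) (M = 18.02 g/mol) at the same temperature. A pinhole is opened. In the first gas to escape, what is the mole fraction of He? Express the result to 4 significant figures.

0.6743

Each component's effusion rate ∝ (its partial pressure)·(1/√M) ∝ n_i/√M_i.
So x_He in the escaping gas = (n_He/√M_He) / Σ(n_i/√M_i)
= (4.37/√4.00) / (4.37/√4.00 + 4.48/√18.02) = 2.185/(2.185 + 1.055) = 0.6743.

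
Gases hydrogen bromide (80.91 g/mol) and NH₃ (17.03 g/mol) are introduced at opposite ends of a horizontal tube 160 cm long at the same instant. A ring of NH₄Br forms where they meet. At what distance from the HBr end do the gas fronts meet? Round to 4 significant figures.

50.32 cm

The fronts meet when d_HBr + d_NH₃ = L with d_HBr/d_NH₃ = √(M_NH₃/M_HBr) (Graham's law). Here √(M_NH₃/M_HBr) = √(17.03/80.91) = 0.4588.
With d_HBr + d_NH₃ = 160 cm, d_NH₃ = 160/(1 + 0.4588) = 109.7 cm.
d_HBr = 160 − 109.7 = 50.32 cm.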